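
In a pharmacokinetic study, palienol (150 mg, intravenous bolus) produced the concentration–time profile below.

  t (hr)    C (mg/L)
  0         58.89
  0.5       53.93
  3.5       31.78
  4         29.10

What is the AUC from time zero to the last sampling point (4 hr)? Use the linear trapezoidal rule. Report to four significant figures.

AUC = 172.0 mg/L·hr

Trapezoidal AUC_0→4:
  [0→0.5]: (58.89+53.93)/2 × 0.5 = 28.205
  [0.5→3.5]: (53.93+31.78)/2 × 3 = 128.565
  [3.5→4]: (31.78+29.10)/2 × 0.5 = 15.22
  Sum = 171.99 mg/L·hr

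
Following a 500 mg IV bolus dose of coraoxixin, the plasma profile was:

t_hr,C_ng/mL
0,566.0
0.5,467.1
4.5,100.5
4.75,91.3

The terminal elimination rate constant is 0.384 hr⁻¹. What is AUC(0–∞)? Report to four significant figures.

Trapezoidal AUC_0→4.75:
  [0→0.5]: (566.0+467.1)/2 × 0.5 = 258.275
  [0.5→4.5]: (467.1+100.5)/2 × 4 = 1135.2
  [4.5→4.75]: (100.5+91.3)/2 × 0.25 = 23.975
  Sum = 1417.45 ng/mL·hr
Extrapolated tail: C_last / k_e = 91.3 / 0.384 = 237.760
AUC_0→∞ = 1417.45 + 237.760 = 1655.21 ng/mL·hr

AUC = 1655 ng/mL·hr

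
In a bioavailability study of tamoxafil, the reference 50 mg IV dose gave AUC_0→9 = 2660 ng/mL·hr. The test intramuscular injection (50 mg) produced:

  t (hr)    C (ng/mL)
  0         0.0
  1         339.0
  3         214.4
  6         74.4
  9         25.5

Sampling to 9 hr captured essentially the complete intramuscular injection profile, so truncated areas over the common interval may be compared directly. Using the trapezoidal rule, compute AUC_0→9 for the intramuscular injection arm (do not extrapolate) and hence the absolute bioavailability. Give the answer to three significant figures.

F = 0.491

Trapezoidal AUC_0→9 (intramuscular injection):
  [0→1]: (0.0+339.0)/2 × 1 = 169.5
  [1→3]: (339.0+214.4)/2 × 2 = 553.4
  [3→6]: (214.4+74.4)/2 × 3 = 433.2
  [6→9]: (74.4+25.5)/2 × 3 = 149.85
  Sum = 1305.95 ng/mL·hr
F = (AUC_ev/D_ev)/(AUC_iv/D_iv) = (1305.95/50)/(2660/50) = 26.119/53.2 = 0.4910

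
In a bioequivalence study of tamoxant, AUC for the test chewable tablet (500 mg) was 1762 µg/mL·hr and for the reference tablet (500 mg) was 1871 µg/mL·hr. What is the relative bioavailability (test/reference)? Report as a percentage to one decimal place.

F_rel = (AUC_test/D_test) / (AUC_ref/D_ref)
      = (1762/500) / (1871/500)
      = 3.524 / 3.742 = 0.9417 = 94.17%

F_rel = 94.2%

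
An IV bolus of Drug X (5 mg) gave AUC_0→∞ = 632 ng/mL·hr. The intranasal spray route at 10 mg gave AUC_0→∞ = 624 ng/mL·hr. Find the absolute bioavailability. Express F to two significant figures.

F = (AUC_ev / D_ev) / (AUC_iv / D_iv)
  = (624/10) / (632/5)
  = 62.4 / 126.4 = 0.4937

F = 0.49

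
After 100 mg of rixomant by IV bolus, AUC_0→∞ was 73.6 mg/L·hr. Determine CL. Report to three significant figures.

CL = Dose_iv / AUC_0→∞
   = 100 / 73.6 = 1.3587 L/hr

CL = 1.36 L/hr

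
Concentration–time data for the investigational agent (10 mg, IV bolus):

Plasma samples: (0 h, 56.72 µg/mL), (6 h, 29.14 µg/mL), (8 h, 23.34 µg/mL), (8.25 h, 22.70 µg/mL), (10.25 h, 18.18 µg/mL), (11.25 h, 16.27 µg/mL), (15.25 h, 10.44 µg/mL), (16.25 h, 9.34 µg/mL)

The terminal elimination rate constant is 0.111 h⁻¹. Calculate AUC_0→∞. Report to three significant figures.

AUC = 521 µg/mL·h

Trapezoidal AUC_0→16.25:
  [0→6]: (56.72+29.14)/2 × 6 = 257.58
  [6→8]: (29.14+23.34)/2 × 2 = 52.48
  [8→8.25]: (23.34+22.70)/2 × 0.25 = 5.755
  [8.25→10.25]: (22.70+18.18)/2 × 2 = 40.88
  [10.25→11.25]: (18.18+16.27)/2 × 1 = 17.225
  [11.25→15.25]: (16.27+10.44)/2 × 4 = 53.42
  [15.25→16.25]: (10.44+9.34)/2 × 1 = 9.89
  Sum = 437.23 µg/mL·h
Extrapolated tail: C_last / k_e = 9.34 / 0.111 = 84.144
AUC_0→∞ = 437.23 + 84.144 = 521.374 µg/mL·h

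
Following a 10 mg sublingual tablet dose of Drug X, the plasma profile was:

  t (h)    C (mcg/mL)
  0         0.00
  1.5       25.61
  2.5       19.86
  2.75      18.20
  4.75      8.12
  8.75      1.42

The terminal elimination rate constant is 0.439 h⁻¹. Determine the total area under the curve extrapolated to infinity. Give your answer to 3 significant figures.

Trapezoidal AUC_0→8.75:
  [0→1.5]: (0.00+25.61)/2 × 1.5 = 19.2075
  [1.5→2.5]: (25.61+19.86)/2 × 1 = 22.735
  [2.5→2.75]: (19.86+18.20)/2 × 0.25 = 4.7575
  [2.75→4.75]: (18.20+8.12)/2 × 2 = 26.32
  [4.75→8.75]: (8.12+1.42)/2 × 4 = 19.08
  Sum = 92.1 mcg/mL·h
Extrapolated tail: C_last / k_e = 1.42 / 0.439 = 3.235
AUC_0→∞ = 92.1 + 3.235 = 95.335 mcg/mL·h

AUC = 95.3 mcg/mL·h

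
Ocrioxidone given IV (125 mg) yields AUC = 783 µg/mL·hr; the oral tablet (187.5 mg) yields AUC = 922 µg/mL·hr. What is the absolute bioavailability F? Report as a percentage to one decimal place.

F = 78.5%

F = (AUC_ev / D_ev) / (AUC_iv / D_iv)
  = (922/187.5) / (783/125)
  = 4.91733 / 6.264 = 0.7850
  = 78.50%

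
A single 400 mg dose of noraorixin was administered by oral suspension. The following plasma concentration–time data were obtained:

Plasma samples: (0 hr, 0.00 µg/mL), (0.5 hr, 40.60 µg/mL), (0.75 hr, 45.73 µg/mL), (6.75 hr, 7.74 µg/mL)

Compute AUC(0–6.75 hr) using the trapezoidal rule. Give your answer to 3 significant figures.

AUC = 181 µg/mL·hr

Trapezoidal AUC_0→6.75:
  [0→0.5]: (0.00+40.60)/2 × 0.5 = 10.15
  [0.5→0.75]: (40.60+45.73)/2 × 0.25 = 10.79125
  [0.75→6.75]: (45.73+7.74)/2 × 6 = 160.41
  Sum = 181.35125 µg/mL·hr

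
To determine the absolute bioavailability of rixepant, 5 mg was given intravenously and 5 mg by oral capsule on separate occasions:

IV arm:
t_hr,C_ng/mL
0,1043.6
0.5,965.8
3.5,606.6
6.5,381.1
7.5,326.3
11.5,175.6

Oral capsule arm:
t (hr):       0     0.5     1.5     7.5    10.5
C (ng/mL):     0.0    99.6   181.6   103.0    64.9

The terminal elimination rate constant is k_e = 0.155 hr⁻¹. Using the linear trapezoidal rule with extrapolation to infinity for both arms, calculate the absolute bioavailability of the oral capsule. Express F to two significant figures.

F = 0.25

Trapezoidal AUC_0→11.5 (IV):
  [0→0.5]: (1043.6+965.8)/2 × 0.5 = 502.35
  [0.5→3.5]: (965.8+606.6)/2 × 3 = 2358.6
  [3.5→6.5]: (606.6+381.1)/2 × 3 = 1481.55
  [6.5→7.5]: (381.1+326.3)/2 × 1 = 353.7
  [7.5→11.5]: (326.3+175.6)/2 × 4 = 1003.8
  Sum = 5700.0 ng/mL·hr
IV tail: 175.6/0.155 = 1132.903; AUC_iv,0→∞ = 5700.0 + 1132.903 = 6832.903 ng/mL·hr
Trapezoidal AUC_0→10.5 (oral capsule):
  [0→0.5]: (0.0+99.6)/2 × 0.5 = 24.9
  [0.5→1.5]: (99.6+181.6)/2 × 1 = 140.6
  [1.5→7.5]: (181.6+103.0)/2 × 6 = 853.8
  [7.5→10.5]: (103.0+64.9)/2 × 3 = 251.85
  Sum = 1271.15 ng/mL·hr
oral capsule tail: 64.9/0.155 = 418.710; AUC_ev,0→∞ = 1271.15 + 418.710 = 1689.86 ng/mL·hr
F = (AUC_ev/D_ev)/(AUC_iv/D_iv) = (1689.86/5)/(6832.903/5) = 337.972/1366.5806 = 0.2473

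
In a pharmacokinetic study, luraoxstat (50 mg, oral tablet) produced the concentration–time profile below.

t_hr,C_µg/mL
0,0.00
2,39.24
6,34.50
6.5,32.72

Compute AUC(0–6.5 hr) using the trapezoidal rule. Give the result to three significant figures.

AUC = 204 µg/mL·hr

Trapezoidal AUC_0→6.5:
  [0→2]: (0.00+39.24)/2 × 2 = 39.24
  [2→6]: (39.24+34.50)/2 × 4 = 147.48
  [6→6.5]: (34.50+32.72)/2 × 0.5 = 16.805
  Sum = 203.525 µg/mL·hr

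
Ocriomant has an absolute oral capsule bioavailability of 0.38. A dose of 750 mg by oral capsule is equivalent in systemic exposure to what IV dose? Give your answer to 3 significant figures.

Systemic exposure from an extravascular dose = F × D_ev, so the equivalent IV dose is F × D_ev.
D_iv = F × D_ev = 0.38 × 750 = 285 mg

D_iv = 285 mg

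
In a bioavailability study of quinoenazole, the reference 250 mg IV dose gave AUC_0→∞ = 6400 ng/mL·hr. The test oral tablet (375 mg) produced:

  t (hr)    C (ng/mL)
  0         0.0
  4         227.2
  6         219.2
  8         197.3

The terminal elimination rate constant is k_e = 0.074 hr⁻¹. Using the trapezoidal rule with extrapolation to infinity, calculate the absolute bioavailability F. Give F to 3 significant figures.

F = 0.415

Trapezoidal AUC_0→8 (oral tablet):
  [0→4]: (0.0+227.2)/2 × 4 = 454.4
  [4→6]: (227.2+219.2)/2 × 2 = 446.4
  [6→8]: (219.2+197.3)/2 × 2 = 416.5
  Sum = 1317.3 ng/mL·hr
Tail: C_last/k_e = 197.3/0.074 = 2666.216
AUC_0→∞ (oral tablet) = 1317.3 + 2666.216 = 3983.516 ng/mL·hr
F = (AUC_ev/D_ev)/(AUC_iv/D_iv) = (3983.516/375)/(6400/250) = 10.6227/25.6 = 0.4149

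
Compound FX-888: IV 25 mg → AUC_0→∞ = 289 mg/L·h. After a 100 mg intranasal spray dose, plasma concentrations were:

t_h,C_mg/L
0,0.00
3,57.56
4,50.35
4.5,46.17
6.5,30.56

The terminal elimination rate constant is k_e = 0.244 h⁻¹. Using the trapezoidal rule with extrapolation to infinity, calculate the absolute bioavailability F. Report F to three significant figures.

Trapezoidal AUC_0→6.5 (intranasal spray):
  [0→3]: (0.00+57.56)/2 × 3 = 86.34
  [3→4]: (57.56+50.35)/2 × 1 = 53.955
  [4→4.5]: (50.35+46.17)/2 × 0.5 = 24.13
  [4.5→6.5]: (46.17+30.56)/2 × 2 = 76.73
  Sum = 241.155 mg/L·h
Tail: C_last/k_e = 30.56/0.244 = 125.246
AUC_0→∞ (intranasal spray) = 241.155 + 125.246 = 366.401 mg/L·h
F = (AUC_ev/D_ev)/(AUC_iv/D_iv) = (366.401/100)/(289/25) = 3.66401/11.56 = 0.3170

F = 0.317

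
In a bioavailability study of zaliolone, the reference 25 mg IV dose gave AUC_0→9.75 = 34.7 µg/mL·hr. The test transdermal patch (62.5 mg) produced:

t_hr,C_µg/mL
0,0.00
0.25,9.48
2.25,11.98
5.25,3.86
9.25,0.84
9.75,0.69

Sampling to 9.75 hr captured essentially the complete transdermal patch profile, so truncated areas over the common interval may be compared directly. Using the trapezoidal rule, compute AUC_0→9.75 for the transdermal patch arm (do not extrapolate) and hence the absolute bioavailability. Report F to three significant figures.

Trapezoidal AUC_0→9.75 (transdermal patch):
  [0→0.25]: (0.00+9.48)/2 × 0.25 = 1.185
  [0.25→2.25]: (9.48+11.98)/2 × 2 = 21.46
  [2.25→5.25]: (11.98+3.86)/2 × 3 = 23.76
  [5.25→9.25]: (3.86+0.84)/2 × 4 = 9.4
  [9.25→9.75]: (0.84+0.69)/2 × 0.5 = 0.3825
  Sum = 56.1875 µg/mL·hr
F = (AUC_ev/D_ev)/(AUC_iv/D_iv) = (56.1875/62.5)/(34.7/25) = 0.899/1.388 = 0.6477

F = 0.648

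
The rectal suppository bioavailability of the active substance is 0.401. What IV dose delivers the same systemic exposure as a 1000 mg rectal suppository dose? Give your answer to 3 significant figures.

Systemic exposure from an extravascular dose = F × D_ev, so the equivalent IV dose is F × D_ev.
D_iv = F × D_ev = 0.401 × 1000 = 401 mg

D_iv = 401 mg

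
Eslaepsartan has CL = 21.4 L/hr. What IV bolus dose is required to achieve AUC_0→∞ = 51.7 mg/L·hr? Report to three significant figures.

Dose_iv = CL × AUC_0→∞
     = 21.4 × 51.7 = 1106.38 mg

Dose = 1110 mg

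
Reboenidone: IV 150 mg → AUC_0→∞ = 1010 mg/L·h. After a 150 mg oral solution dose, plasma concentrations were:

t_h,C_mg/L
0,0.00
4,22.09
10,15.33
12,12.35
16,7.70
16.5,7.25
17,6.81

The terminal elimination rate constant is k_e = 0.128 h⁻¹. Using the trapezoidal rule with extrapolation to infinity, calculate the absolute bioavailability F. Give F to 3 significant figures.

F = 0.282

Trapezoidal AUC_0→17 (oral solution):
  [0→4]: (0.00+22.09)/2 × 4 = 44.18
  [4→10]: (22.09+15.33)/2 × 6 = 112.26
  [10→12]: (15.33+12.35)/2 × 2 = 27.68
  [12→16]: (12.35+7.70)/2 × 4 = 40.1
  [16→16.5]: (7.70+7.25)/2 × 0.5 = 3.7375
  [16.5→17]: (7.25+6.81)/2 × 0.5 = 3.515
  Sum = 231.4725 mg/L·h
Tail: C_last/k_e = 6.81/0.128 = 53.203
AUC_0→∞ (oral solution) = 231.4725 + 53.203 = 284.6755 mg/L·h
F = (AUC_ev/D_ev)/(AUC_iv/D_iv) = (284.6755/150)/(1010/150) = 1.89784/6.73333 = 0.2819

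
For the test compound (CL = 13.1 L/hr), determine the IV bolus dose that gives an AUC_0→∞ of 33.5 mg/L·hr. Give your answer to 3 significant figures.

Dose = 439 mg

Dose_iv = CL × AUC_0→∞
     = 13.1 × 33.5 = 438.85 mg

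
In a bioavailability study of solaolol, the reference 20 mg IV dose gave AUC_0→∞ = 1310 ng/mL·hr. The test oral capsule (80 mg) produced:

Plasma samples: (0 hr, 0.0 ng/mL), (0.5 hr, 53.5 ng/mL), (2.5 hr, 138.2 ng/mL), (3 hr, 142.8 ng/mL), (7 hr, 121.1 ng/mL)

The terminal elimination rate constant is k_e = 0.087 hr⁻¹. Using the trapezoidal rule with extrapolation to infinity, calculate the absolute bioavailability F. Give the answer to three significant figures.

Trapezoidal AUC_0→7 (oral capsule):
  [0→0.5]: (0.0+53.5)/2 × 0.5 = 13.375
  [0.5→2.5]: (53.5+138.2)/2 × 2 = 191.7
  [2.5→3]: (138.2+142.8)/2 × 0.5 = 70.25
  [3→7]: (142.8+121.1)/2 × 4 = 527.8
  Sum = 803.125 ng/mL·hr
Tail: C_last/k_e = 121.1/0.087 = 1391.954
AUC_0→∞ (oral capsule) = 803.125 + 1391.954 = 2195.079 ng/mL·hr
F = (AUC_ev/D_ev)/(AUC_iv/D_iv) = (2195.079/80)/(1310/20) = 27.4385/65.5 = 0.4189

F = 0.419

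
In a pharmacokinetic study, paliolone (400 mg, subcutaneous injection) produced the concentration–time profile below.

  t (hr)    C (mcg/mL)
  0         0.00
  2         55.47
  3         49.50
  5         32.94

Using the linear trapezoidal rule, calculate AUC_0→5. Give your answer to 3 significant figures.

AUC = 190 mcg/mL·hr

Trapezoidal AUC_0→5:
  [0→2]: (0.00+55.47)/2 × 2 = 55.47
  [2→3]: (55.47+49.50)/2 × 1 = 52.485
  [3→5]: (49.50+32.94)/2 × 2 = 82.44
  Sum = 190.395 mcg/mL·hr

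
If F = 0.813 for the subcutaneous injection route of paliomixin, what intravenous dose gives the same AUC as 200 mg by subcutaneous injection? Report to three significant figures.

Systemic exposure from an extravascular dose = F × D_ev, so the equivalent IV dose is F × D_ev.
D_iv = F × D_ev = 0.813 × 200 = 162.6 mg

D_iv = 163 mg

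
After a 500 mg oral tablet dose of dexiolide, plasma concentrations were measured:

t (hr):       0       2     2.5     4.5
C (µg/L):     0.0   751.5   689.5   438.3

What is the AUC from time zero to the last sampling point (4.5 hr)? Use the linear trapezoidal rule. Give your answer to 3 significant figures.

AUC = 2240 µg/L·hr

Trapezoidal AUC_0→4.5:
  [0→2]: (0.0+751.5)/2 × 2 = 751.5
  [2→2.5]: (751.5+689.5)/2 × 0.5 = 360.25
  [2.5→4.5]: (689.5+438.3)/2 × 2 = 1127.8
  Sum = 2239.55 µg/L·hr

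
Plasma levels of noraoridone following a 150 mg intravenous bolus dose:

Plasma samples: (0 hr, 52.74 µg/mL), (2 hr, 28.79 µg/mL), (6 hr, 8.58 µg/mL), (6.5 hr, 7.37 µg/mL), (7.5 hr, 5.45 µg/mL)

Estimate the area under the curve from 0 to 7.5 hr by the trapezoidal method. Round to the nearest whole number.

AUC = 167 µg/mL·hr

Trapezoidal AUC_0→7.5:
  [0→2]: (52.74+28.79)/2 × 2 = 81.53
  [2→6]: (28.79+8.58)/2 × 4 = 74.74
  [6→6.5]: (8.58+7.37)/2 × 0.5 = 3.9875
  [6.5→7.5]: (7.37+5.45)/2 × 1 = 6.41
  Sum = 166.6675 µg/mL·hr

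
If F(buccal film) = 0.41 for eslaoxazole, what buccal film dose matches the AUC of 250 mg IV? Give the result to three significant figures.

For equal systemic exposure: F × D_ev = D_iv
D_ev = D_iv / F = 250 / 0.41 = 609.756 mg

D_buccal = 610 mg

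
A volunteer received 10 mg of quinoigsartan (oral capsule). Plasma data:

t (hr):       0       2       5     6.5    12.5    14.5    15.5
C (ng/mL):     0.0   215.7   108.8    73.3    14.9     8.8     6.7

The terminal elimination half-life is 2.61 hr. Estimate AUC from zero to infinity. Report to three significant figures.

Trapezoidal AUC_0→15.5:
  [0→2]: (0.0+215.7)/2 × 2 = 215.7
  [2→5]: (215.7+108.8)/2 × 3 = 486.75
  [5→6.5]: (108.8+73.3)/2 × 1.5 = 136.575
  [6.5→12.5]: (73.3+14.9)/2 × 6 = 264.6
  [12.5→14.5]: (14.9+8.8)/2 × 2 = 23.7
  [14.5→15.5]: (8.8+6.7)/2 × 1 = 7.75
  Sum = 1135.075 ng/mL·hr
k_e = ln2 / t½ = 0.693147 / 2.61 = 0.2656 hr^-1
Extrapolated tail: C_last / k_e = 6.7 / 0.2656 = 25.226
AUC_0→∞ = 1135.075 + 25.226 = 1160.301 ng/mL·hr

AUC = 1160 ng/mL·hr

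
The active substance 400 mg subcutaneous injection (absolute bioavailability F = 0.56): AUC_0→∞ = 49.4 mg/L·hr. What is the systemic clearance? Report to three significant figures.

CL = 4.53 L/hr

CL = F × Dose / AUC_0→∞
   = 0.56 × 400 / 49.4 = 4.53441 L/hr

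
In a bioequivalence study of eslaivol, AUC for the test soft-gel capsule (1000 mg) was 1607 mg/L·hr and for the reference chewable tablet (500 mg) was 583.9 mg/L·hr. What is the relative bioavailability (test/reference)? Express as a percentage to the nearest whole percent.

F_rel = 138%

F_rel = (AUC_test/D_test) / (AUC_ref/D_ref)
      = (1607/1000) / (583.9/500)
      = 1.607 / 1.1678 = 1.3761 = 137.61%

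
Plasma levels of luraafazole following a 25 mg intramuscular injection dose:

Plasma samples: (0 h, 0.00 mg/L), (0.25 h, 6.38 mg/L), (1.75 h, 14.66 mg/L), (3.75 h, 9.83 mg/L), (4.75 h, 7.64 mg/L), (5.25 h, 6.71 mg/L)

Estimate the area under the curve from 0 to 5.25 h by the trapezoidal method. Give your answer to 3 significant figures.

AUC = 53.4 mg/L·h

Trapezoidal AUC_0→5.25:
  [0→0.25]: (0.00+6.38)/2 × 0.25 = 0.7975
  [0.25→1.75]: (6.38+14.66)/2 × 1.5 = 15.78
  [1.75→3.75]: (14.66+9.83)/2 × 2 = 24.49
  [3.75→4.75]: (9.83+7.64)/2 × 1 = 8.735
  [4.75→5.25]: (7.64+6.71)/2 × 0.5 = 3.5875
  Sum = 53.39 mg/L·h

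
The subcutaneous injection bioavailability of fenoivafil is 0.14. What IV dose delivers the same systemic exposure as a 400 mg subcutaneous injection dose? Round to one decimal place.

Systemic exposure from an extravascular dose = F × D_ev, so the equivalent IV dose is F × D_ev.
D_iv = F × D_ev = 0.14 × 400 = 56 mg

D_iv = 56.0 mg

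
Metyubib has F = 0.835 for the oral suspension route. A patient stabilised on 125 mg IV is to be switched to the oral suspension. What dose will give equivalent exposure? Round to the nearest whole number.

For equal systemic exposure: F × D_ev = D_iv
D_ev = D_iv / F = 125 / 0.835 = 149.701 mg

D_oral = 150 mg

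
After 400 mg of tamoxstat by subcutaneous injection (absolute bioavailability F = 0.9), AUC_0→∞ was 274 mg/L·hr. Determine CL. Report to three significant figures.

CL = F × Dose / AUC_0→∞
   = 0.9 × 400 / 274 = 1.31387 L/hr

CL = 1.31 L/hr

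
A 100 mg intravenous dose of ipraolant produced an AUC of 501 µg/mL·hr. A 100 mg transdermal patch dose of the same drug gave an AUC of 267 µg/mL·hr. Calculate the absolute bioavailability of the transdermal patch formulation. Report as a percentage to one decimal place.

F = (AUC_ev / D_ev) / (AUC_iv / D_iv)
  = (267/100) / (501/100)
  = 2.67 / 5.01 = 0.5329
  = 53.29%

F = 53.3%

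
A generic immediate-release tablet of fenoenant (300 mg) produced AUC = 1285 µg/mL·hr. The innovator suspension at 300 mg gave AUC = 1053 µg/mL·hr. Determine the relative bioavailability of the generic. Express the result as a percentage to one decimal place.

F_rel = 122.0%

F_rel = (AUC_test/D_test) / (AUC_ref/D_ref)
      = (1285/300) / (1053/300)
      = 4.28333 / 3.51 = 1.2203 = 122.03%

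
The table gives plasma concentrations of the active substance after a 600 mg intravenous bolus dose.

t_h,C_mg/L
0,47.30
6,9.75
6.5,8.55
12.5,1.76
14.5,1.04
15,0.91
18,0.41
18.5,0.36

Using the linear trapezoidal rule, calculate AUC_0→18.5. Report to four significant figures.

AUC = 212.1 mg/L·h

Trapezoidal AUC_0→18.5:
  [0→6]: (47.30+9.75)/2 × 6 = 171.15
  [6→6.5]: (9.75+8.55)/2 × 0.5 = 4.575
  [6.5→12.5]: (8.55+1.76)/2 × 6 = 30.93
  [12.5→14.5]: (1.76+1.04)/2 × 2 = 2.8
  [14.5→15]: (1.04+0.91)/2 × 0.5 = 0.4875
  [15→18]: (0.91+0.41)/2 × 3 = 1.98
  [18→18.5]: (0.41+0.36)/2 × 0.5 = 0.1925
  Sum = 212.115 mg/L·h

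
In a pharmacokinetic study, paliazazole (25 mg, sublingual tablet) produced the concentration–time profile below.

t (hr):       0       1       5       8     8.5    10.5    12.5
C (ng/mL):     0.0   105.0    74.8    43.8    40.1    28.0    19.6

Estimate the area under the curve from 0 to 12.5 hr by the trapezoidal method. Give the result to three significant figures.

AUC = 727 ng/mL·hr

Trapezoidal AUC_0→12.5:
  [0→1]: (0.0+105.0)/2 × 1 = 52.5
  [1→5]: (105.0+74.8)/2 × 4 = 359.6
  [5→8]: (74.8+43.8)/2 × 3 = 177.9
  [8→8.5]: (43.8+40.1)/2 × 0.5 = 20.975
  [8.5→10.5]: (40.1+28.0)/2 × 2 = 68.1
  [10.5→12.5]: (28.0+19.6)/2 × 2 = 47.6
  Sum = 726.675 ng/mL·hr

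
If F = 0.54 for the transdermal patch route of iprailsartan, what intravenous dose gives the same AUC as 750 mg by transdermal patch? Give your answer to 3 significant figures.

D_iv = 405 mg

Systemic exposure from an extravascular dose = F × D_ev, so the equivalent IV dose is F × D_ev.
D_iv = F × D_ev = 0.54 × 750 = 405 mg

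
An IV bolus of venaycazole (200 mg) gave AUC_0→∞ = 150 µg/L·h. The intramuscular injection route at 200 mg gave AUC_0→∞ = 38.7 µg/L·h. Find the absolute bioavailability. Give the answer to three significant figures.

F = (AUC_ev / D_ev) / (AUC_iv / D_iv)
  = (38.7/200) / (150/200)
  = 0.1935 / 0.75 = 0.2580

F = 0.258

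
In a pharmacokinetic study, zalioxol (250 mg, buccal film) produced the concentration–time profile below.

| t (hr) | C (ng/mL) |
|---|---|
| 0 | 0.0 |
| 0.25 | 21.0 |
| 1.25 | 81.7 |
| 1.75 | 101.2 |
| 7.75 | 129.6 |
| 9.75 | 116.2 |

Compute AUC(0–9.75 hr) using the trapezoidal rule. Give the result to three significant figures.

AUC = 1040 ng/mL·hr

Trapezoidal AUC_0→9.75:
  [0→0.25]: (0.0+21.0)/2 × 0.25 = 2.625
  [0.25→1.25]: (21.0+81.7)/2 × 1 = 51.35
  [1.25→1.75]: (81.7+101.2)/2 × 0.5 = 45.725
  [1.75→7.75]: (101.2+129.6)/2 × 6 = 692.4
  [7.75→9.75]: (129.6+116.2)/2 × 2 = 245.8
  Sum = 1037.9 ng/mL·hr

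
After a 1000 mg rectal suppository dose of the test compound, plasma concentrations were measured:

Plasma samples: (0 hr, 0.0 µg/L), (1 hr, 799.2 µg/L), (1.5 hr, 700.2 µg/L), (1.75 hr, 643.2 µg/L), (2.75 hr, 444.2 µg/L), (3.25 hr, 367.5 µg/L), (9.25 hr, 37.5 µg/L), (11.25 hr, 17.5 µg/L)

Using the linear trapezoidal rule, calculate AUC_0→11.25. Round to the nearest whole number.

Trapezoidal AUC_0→11.25:
  [0→1]: (0.0+799.2)/2 × 1 = 399.6
  [1→1.5]: (799.2+700.2)/2 × 0.5 = 374.85
  [1.5→1.75]: (700.2+643.2)/2 × 0.25 = 167.925
  [1.75→2.75]: (643.2+444.2)/2 × 1 = 543.7
  [2.75→3.25]: (444.2+367.5)/2 × 0.5 = 202.925
  [3.25→9.25]: (367.5+37.5)/2 × 6 = 1215.0
  [9.25→11.25]: (37.5+17.5)/2 × 2 = 55.0
  Sum = 2959.0 µg/L·hr

AUC = 2959 µg/L·hr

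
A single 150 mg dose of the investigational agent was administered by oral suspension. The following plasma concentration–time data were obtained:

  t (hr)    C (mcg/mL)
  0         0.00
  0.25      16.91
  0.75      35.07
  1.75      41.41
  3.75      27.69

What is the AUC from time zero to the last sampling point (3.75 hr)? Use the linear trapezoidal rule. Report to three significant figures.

Trapezoidal AUC_0→3.75:
  [0→0.25]: (0.00+16.91)/2 × 0.25 = 2.11375
  [0.25→0.75]: (16.91+35.07)/2 × 0.5 = 12.995
  [0.75→1.75]: (35.07+41.41)/2 × 1 = 38.24
  [1.75→3.75]: (41.41+27.69)/2 × 2 = 69.1
  Sum = 122.44875 mcg/mL·hr

AUC = 122 mcg/mL·hr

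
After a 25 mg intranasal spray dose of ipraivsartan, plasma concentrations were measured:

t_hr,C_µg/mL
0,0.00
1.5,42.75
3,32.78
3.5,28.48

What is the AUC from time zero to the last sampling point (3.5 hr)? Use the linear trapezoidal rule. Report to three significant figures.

Trapezoidal AUC_0→3.5:
  [0→1.5]: (0.00+42.75)/2 × 1.5 = 32.0625
  [1.5→3]: (42.75+32.78)/2 × 1.5 = 56.6475
  [3→3.5]: (32.78+28.48)/2 × 0.5 = 15.315
  Sum = 104.025 µg/mL·hr

AUC = 104 µg/mL·hr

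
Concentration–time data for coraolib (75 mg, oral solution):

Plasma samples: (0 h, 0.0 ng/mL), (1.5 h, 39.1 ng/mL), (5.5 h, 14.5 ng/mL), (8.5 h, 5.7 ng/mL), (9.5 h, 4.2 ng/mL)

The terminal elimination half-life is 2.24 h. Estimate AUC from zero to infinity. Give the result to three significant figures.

Trapezoidal AUC_0→9.5:
  [0→1.5]: (0.0+39.1)/2 × 1.5 = 29.325
  [1.5→5.5]: (39.1+14.5)/2 × 4 = 107.2
  [5.5→8.5]: (14.5+5.7)/2 × 3 = 30.3
  [8.5→9.5]: (5.7+4.2)/2 × 1 = 4.95
  Sum = 171.775 ng/mL·h
k_e = ln2 / t½ = 0.693147 / 2.24 = 0.3094 h^-1
Extrapolated tail: C_last / k_e = 4.2 / 0.3094 = 13.575
AUC_0→∞ = 171.775 + 13.575 = 185.35 ng/mL·h

AUC = 185 ng/mL·h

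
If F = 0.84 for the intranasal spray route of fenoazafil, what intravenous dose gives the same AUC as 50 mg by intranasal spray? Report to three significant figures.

D_iv = 42.0 mg

Systemic exposure from an extravascular dose = F × D_ev, so the equivalent IV dose is F × D_ev.
D_iv = F × D_ev = 0.84 × 50 = 42 mg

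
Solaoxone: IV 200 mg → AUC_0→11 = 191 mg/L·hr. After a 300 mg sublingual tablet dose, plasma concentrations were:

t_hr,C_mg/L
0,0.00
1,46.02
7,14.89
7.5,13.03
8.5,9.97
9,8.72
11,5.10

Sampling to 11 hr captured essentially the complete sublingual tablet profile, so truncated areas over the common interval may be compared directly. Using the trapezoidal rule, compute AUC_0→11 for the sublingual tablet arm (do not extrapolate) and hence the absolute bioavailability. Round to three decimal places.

F = 0.847

Trapezoidal AUC_0→11 (sublingual tablet):
  [0→1]: (0.00+46.02)/2 × 1 = 23.01
  [1→7]: (46.02+14.89)/2 × 6 = 182.73
  [7→7.5]: (14.89+13.03)/2 × 0.5 = 6.98
  [7.5→8.5]: (13.03+9.97)/2 × 1 = 11.5
  [8.5→9]: (9.97+8.72)/2 × 0.5 = 4.6725
  [9→11]: (8.72+5.10)/2 × 2 = 13.82
  Sum = 242.7125 mg/L·hr
F = (AUC_ev/D_ev)/(AUC_iv/D_iv) = (242.7125/300)/(191/200) = 0.809042/0.955 = 0.8472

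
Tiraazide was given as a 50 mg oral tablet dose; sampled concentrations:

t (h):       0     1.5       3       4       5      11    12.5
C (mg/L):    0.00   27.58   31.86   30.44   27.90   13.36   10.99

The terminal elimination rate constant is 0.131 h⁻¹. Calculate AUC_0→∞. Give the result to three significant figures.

AUC = 352 mg/L·h

Trapezoidal AUC_0→12.5:
  [0→1.5]: (0.00+27.58)/2 × 1.5 = 20.685
  [1.5→3]: (27.58+31.86)/2 × 1.5 = 44.58
  [3→4]: (31.86+30.44)/2 × 1 = 31.15
  [4→5]: (30.44+27.90)/2 × 1 = 29.17
  [5→11]: (27.90+13.36)/2 × 6 = 123.78
  [11→12.5]: (13.36+10.99)/2 × 1.5 = 18.2625
  Sum = 267.6275 mg/L·h
Extrapolated tail: C_last / k_e = 10.99 / 0.131 = 83.893
AUC_0→∞ = 267.6275 + 83.893 = 351.5205 mg/L·h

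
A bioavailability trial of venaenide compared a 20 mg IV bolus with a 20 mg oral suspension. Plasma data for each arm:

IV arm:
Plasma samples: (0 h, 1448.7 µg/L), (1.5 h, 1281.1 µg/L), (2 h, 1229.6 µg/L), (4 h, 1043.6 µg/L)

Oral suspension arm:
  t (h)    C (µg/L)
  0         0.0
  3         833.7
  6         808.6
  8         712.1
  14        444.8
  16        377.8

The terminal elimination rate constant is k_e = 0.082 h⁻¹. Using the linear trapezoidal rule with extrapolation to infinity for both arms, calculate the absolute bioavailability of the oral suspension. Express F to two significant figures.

Trapezoidal AUC_0→4 (IV):
  [0→1.5]: (1448.7+1281.1)/2 × 1.5 = 2047.35
  [1.5→2]: (1281.1+1229.6)/2 × 0.5 = 627.675
  [2→4]: (1229.6+1043.6)/2 × 2 = 2273.2
  Sum = 4948.225 µg/L·h
IV tail: 1043.6/0.082 = 12726.829; AUC_iv,0→∞ = 4948.225 + 12726.829 = 17675.054 µg/L·h
Trapezoidal AUC_0→16 (oral suspension):
  [0→3]: (0.0+833.7)/2 × 3 = 1250.55
  [3→6]: (833.7+808.6)/2 × 3 = 2463.45
  [6→8]: (808.6+712.1)/2 × 2 = 1520.7
  [8→14]: (712.1+444.8)/2 × 6 = 3470.7
  [14→16]: (444.8+377.8)/2 × 2 = 822.6
  Sum = 9528.0 µg/L·h
oral suspension tail: 377.8/0.082 = 4607.317; AUC_ev,0→∞ = 9528.0 + 4607.317 = 14135.317 µg/L·h
F = (AUC_ev/D_ev)/(AUC_iv/D_iv) = (14135.317/20)/(17675.054/20) = 706.76585/883.7527 = 0.7997

F = 0.80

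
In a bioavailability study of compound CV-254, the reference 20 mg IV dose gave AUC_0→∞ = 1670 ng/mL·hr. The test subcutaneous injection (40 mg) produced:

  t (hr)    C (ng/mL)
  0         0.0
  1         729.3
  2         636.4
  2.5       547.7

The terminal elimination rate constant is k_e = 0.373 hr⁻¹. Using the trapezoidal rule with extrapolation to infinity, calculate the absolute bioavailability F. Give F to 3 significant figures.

F = 0.842

Trapezoidal AUC_0→2.5 (subcutaneous injection):
  [0→1]: (0.0+729.3)/2 × 1 = 364.65
  [1→2]: (729.3+636.4)/2 × 1 = 682.85
  [2→2.5]: (636.4+547.7)/2 × 0.5 = 296.025
  Sum = 1343.525 ng/mL·hr
Tail: C_last/k_e = 547.7/0.373 = 1468.365
AUC_0→∞ (subcutaneous injection) = 1343.525 + 1468.365 = 2811.89 ng/mL·hr
F = (AUC_ev/D_ev)/(AUC_iv/D_iv) = (2811.89/40)/(1670/20) = 70.29725/83.5 = 0.8419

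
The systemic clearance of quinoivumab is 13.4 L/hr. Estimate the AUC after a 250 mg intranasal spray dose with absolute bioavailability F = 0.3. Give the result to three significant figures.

AUC = 5.60 mg/L·hr

AUC_0→∞ = F × Dose / CL
        = 0.3 × 250 / 13.4 = 5.59701 mg/L·hr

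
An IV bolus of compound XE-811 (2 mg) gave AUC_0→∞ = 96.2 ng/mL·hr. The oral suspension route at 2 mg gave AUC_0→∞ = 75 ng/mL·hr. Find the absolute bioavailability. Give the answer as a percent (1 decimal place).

F = 78.0%

F = (AUC_ev / D_ev) / (AUC_iv / D_iv)
  = (75/2) / (96.2/2)
  = 37.5 / 48.1 = 0.7796
  = 77.96%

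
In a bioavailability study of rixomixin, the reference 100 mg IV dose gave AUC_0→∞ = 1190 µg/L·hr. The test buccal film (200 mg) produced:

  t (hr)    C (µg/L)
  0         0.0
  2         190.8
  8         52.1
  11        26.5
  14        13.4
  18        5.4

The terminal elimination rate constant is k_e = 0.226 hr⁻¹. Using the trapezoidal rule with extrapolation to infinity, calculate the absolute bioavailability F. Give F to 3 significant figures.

F = 0.487

Trapezoidal AUC_0→18 (buccal film):
  [0→2]: (0.0+190.8)/2 × 2 = 190.8
  [2→8]: (190.8+52.1)/2 × 6 = 728.7
  [8→11]: (52.1+26.5)/2 × 3 = 117.9
  [11→14]: (26.5+13.4)/2 × 3 = 59.85
  [14→18]: (13.4+5.4)/2 × 4 = 37.6
  Sum = 1134.85 µg/L·hr
Tail: C_last/k_e = 5.4/0.226 = 23.894
AUC_0→∞ (buccal film) = 1134.85 + 23.894 = 1158.744 µg/L·hr
F = (AUC_ev/D_ev)/(AUC_iv/D_iv) = (1158.744/200)/(1190/100) = 5.79372/11.9 = 0.4869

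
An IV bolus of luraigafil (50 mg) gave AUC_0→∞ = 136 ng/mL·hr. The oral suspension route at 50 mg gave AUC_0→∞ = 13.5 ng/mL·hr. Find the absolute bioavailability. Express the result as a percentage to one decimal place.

F = 9.9%

F = (AUC_ev / D_ev) / (AUC_iv / D_iv)
  = (13.5/50) / (136/50)
  = 0.27 / 2.72 = 0.0993
  = 9.93%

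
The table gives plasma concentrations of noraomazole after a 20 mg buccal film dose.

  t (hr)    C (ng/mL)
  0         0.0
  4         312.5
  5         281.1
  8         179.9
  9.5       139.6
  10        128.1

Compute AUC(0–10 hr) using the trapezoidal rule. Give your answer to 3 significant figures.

Trapezoidal AUC_0→10:
  [0→4]: (0.0+312.5)/2 × 4 = 625.0
  [4→5]: (312.5+281.1)/2 × 1 = 296.8
  [5→8]: (281.1+179.9)/2 × 3 = 691.5
  [8→9.5]: (179.9+139.6)/2 × 1.5 = 239.625
  [9.5→10]: (139.6+128.1)/2 × 0.5 = 66.925
  Sum = 1919.85 ng/mL·hr

AUC = 1920 ng/mL·hr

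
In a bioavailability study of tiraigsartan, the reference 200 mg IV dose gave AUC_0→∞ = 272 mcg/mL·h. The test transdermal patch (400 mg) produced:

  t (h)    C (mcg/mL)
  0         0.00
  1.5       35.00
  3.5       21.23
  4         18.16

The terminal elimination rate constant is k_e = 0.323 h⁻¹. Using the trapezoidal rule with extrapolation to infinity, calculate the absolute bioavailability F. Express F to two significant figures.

Trapezoidal AUC_0→4 (transdermal patch):
  [0→1.5]: (0.00+35.00)/2 × 1.5 = 26.25
  [1.5→3.5]: (35.00+21.23)/2 × 2 = 56.23
  [3.5→4]: (21.23+18.16)/2 × 0.5 = 9.8475
  Sum = 92.3275 mcg/mL·h
Tail: C_last/k_e = 18.16/0.323 = 56.223
AUC_0→∞ (transdermal patch) = 92.3275 + 56.223 = 148.5505 mcg/mL·h
F = (AUC_ev/D_ev)/(AUC_iv/D_iv) = (148.5505/400)/(272/200) = 0.37137625/1.36 = 0.2731

F = 0.27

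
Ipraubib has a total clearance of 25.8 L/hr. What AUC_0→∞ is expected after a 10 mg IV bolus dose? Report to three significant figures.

AUC = 0.388 mg/L·hr

AUC_0→∞ = Dose_iv / CL
        = 10 / 25.8 = 0.387597 mg/L·hr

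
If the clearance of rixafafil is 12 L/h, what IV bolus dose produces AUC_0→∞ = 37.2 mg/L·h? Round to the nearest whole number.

Dose = 446 mg

Dose_iv = CL × AUC_0→∞
     = 12 × 37.2 = 446.4 mg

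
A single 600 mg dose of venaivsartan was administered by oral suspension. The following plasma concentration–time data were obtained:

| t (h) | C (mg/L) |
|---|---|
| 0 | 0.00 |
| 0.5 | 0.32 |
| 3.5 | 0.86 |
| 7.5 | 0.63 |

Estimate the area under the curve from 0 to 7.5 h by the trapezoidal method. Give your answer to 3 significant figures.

AUC = 4.83 mg/L·h

Trapezoidal AUC_0→7.5:
  [0→0.5]: (0.00+0.32)/2 × 0.5 = 0.08
  [0.5→3.5]: (0.32+0.86)/2 × 3 = 1.77
  [3.5→7.5]: (0.86+0.63)/2 × 4 = 2.98
  Sum = 4.83 mg/L·h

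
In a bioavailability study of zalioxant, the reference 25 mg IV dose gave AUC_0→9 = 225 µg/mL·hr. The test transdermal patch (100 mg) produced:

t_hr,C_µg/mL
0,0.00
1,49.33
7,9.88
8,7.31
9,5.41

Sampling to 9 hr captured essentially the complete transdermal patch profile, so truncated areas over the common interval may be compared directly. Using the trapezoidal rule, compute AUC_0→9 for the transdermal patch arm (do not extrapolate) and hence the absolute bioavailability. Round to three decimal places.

Trapezoidal AUC_0→9 (transdermal patch):
  [0→1]: (0.00+49.33)/2 × 1 = 24.665
  [1→7]: (49.33+9.88)/2 × 6 = 177.63
  [7→8]: (9.88+7.31)/2 × 1 = 8.595
  [8→9]: (7.31+5.41)/2 × 1 = 6.36
  Sum = 217.25 µg/mL·hr
F = (AUC_ev/D_ev)/(AUC_iv/D_iv) = (217.25/100)/(225/25) = 2.1725/9 = 0.2414

F = 0.241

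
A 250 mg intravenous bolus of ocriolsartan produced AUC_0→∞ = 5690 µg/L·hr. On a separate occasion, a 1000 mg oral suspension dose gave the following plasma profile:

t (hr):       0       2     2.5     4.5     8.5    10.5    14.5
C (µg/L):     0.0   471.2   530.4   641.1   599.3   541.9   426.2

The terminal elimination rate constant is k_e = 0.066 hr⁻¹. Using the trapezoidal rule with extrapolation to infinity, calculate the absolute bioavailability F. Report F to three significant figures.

Trapezoidal AUC_0→14.5 (oral suspension):
  [0→2]: (0.0+471.2)/2 × 2 = 471.2
  [2→2.5]: (471.2+530.4)/2 × 0.5 = 250.4
  [2.5→4.5]: (530.4+641.1)/2 × 2 = 1171.5
  [4.5→8.5]: (641.1+599.3)/2 × 4 = 2480.8
  [8.5→10.5]: (599.3+541.9)/2 × 2 = 1141.2
  [10.5→14.5]: (541.9+426.2)/2 × 4 = 1936.2
  Sum = 7451.3 µg/L·hr
Tail: C_last/k_e = 426.2/0.066 = 6457.576
AUC_0→∞ (oral suspension) = 7451.3 + 6457.576 = 13908.876 µg/L·hr
F = (AUC_ev/D_ev)/(AUC_iv/D_iv) = (13908.876/1000)/(5690/250) = 13.908876/22.76 = 0.6111

F = 0.611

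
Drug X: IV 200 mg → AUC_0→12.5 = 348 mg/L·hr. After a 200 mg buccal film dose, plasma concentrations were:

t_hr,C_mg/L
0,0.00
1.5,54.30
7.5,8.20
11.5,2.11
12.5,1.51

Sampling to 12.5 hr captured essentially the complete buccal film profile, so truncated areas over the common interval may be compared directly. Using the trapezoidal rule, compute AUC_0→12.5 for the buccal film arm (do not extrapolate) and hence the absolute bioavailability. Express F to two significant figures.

Trapezoidal AUC_0→12.5 (buccal film):
  [0→1.5]: (0.00+54.30)/2 × 1.5 = 40.725
  [1.5→7.5]: (54.30+8.20)/2 × 6 = 187.5
  [7.5→11.5]: (8.20+2.11)/2 × 4 = 20.62
  [11.5→12.5]: (2.11+1.51)/2 × 1 = 1.81
  Sum = 250.655 mg/L·hr
F = (AUC_ev/D_ev)/(AUC_iv/D_iv) = (250.655/200)/(348/200) = 1.253275/1.74 = 0.7203

F = 0.72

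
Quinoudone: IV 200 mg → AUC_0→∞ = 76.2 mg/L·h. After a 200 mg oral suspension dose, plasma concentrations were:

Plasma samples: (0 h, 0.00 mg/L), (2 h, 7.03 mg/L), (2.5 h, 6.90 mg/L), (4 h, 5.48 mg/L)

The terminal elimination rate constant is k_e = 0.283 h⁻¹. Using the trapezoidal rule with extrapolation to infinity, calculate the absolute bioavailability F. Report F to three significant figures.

Trapezoidal AUC_0→4 (oral suspension):
  [0→2]: (0.00+7.03)/2 × 2 = 7.03
  [2→2.5]: (7.03+6.90)/2 × 0.5 = 3.4825
  [2.5→4]: (6.90+5.48)/2 × 1.5 = 9.285
  Sum = 19.7975 mg/L·h
Tail: C_last/k_e = 5.48/0.283 = 19.364
AUC_0→∞ (oral suspension) = 19.7975 + 19.364 = 39.1615 mg/L·h
F = (AUC_ev/D_ev)/(AUC_iv/D_iv) = (39.1615/200)/(76.2/200) = 0.1958075/0.381 = 0.5139

F = 0.514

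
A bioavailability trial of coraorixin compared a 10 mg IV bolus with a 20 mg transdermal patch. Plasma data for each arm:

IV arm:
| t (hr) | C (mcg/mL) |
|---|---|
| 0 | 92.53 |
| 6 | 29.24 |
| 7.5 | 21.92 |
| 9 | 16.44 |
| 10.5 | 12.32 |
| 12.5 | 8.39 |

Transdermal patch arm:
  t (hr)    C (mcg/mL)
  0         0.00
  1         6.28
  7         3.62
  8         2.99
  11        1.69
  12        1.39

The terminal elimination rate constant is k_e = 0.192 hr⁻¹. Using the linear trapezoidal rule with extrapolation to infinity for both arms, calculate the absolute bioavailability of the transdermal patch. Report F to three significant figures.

F = 0.0501

Trapezoidal AUC_0→12.5 (IV):
  [0→6]: (92.53+29.24)/2 × 6 = 365.31
  [6→7.5]: (29.24+21.92)/2 × 1.5 = 38.37
  [7.5→9]: (21.92+16.44)/2 × 1.5 = 28.77
  [9→10.5]: (16.44+12.32)/2 × 1.5 = 21.57
  [10.5→12.5]: (12.32+8.39)/2 × 2 = 20.71
  Sum = 474.73 mcg/mL·hr
IV tail: 8.39/0.192 = 43.698; AUC_iv,0→∞ = 474.73 + 43.698 = 518.428 mcg/mL·hr
Trapezoidal AUC_0→12 (transdermal patch):
  [0→1]: (0.00+6.28)/2 × 1 = 3.14
  [1→7]: (6.28+3.62)/2 × 6 = 29.7
  [7→8]: (3.62+2.99)/2 × 1 = 3.305
  [8→11]: (2.99+1.69)/2 × 3 = 7.02
  [11→12]: (1.69+1.39)/2 × 1 = 1.54
  Sum = 44.705 mcg/mL·hr
transdermal patch tail: 1.39/0.192 = 7.240; AUC_ev,0→∞ = 44.705 + 7.240 = 51.945 mcg/mL·hr
F = (AUC_ev/D_ev)/(AUC_iv/D_iv) = (51.945/20)/(518.428/10) = 2.59725/51.8428 = 0.0501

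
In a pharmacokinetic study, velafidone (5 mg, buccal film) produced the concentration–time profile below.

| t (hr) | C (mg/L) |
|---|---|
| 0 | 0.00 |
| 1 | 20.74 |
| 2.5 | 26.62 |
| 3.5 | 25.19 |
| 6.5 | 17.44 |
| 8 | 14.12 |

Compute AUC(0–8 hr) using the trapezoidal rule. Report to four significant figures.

AUC = 159.4 mg/L·hr

Trapezoidal AUC_0→8:
  [0→1]: (0.00+20.74)/2 × 1 = 10.37
  [1→2.5]: (20.74+26.62)/2 × 1.5 = 35.52
  [2.5→3.5]: (26.62+25.19)/2 × 1 = 25.905
  [3.5→6.5]: (25.19+17.44)/2 × 3 = 63.945
  [6.5→8]: (17.44+14.12)/2 × 1.5 = 23.67
  Sum = 159.41 mg/L·hr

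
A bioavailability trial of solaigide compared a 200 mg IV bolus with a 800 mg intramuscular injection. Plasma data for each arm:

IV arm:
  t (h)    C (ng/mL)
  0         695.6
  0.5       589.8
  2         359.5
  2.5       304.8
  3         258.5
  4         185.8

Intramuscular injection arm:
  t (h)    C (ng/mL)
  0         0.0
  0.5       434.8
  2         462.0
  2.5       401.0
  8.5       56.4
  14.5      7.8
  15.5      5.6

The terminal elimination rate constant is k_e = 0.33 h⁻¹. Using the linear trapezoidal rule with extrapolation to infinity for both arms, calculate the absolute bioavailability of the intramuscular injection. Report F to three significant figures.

F = 0.304

Trapezoidal AUC_0→4 (IV):
  [0→0.5]: (695.6+589.8)/2 × 0.5 = 321.35
  [0.5→2]: (589.8+359.5)/2 × 1.5 = 711.975
  [2→2.5]: (359.5+304.8)/2 × 0.5 = 166.075
  [2.5→3]: (304.8+258.5)/2 × 0.5 = 140.825
  [3→4]: (258.5+185.8)/2 × 1 = 222.15
  Sum = 1562.375 ng/mL·h
IV tail: 185.8/0.33 = 563.030; AUC_iv,0→∞ = 1562.375 + 563.030 = 2125.405 ng/mL·h
Trapezoidal AUC_0→15.5 (intramuscular injection):
  [0→0.5]: (0.0+434.8)/2 × 0.5 = 108.7
  [0.5→2]: (434.8+462.0)/2 × 1.5 = 672.6
  [2→2.5]: (462.0+401.0)/2 × 0.5 = 215.75
  [2.5→8.5]: (401.0+56.4)/2 × 6 = 1372.2
  [8.5→14.5]: (56.4+7.8)/2 × 6 = 192.6
  [14.5→15.5]: (7.8+5.6)/2 × 1 = 6.7
  Sum = 2568.55 ng/mL·h
intramuscular injection tail: 5.6/0.33 = 16.970; AUC_ev,0→∞ = 2568.55 + 16.970 = 2585.52 ng/mL·h
F = (AUC_ev/D_ev)/(AUC_iv/D_iv) = (2585.52/800)/(2125.405/200) = 3.2319/10.627025 = 0.3041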